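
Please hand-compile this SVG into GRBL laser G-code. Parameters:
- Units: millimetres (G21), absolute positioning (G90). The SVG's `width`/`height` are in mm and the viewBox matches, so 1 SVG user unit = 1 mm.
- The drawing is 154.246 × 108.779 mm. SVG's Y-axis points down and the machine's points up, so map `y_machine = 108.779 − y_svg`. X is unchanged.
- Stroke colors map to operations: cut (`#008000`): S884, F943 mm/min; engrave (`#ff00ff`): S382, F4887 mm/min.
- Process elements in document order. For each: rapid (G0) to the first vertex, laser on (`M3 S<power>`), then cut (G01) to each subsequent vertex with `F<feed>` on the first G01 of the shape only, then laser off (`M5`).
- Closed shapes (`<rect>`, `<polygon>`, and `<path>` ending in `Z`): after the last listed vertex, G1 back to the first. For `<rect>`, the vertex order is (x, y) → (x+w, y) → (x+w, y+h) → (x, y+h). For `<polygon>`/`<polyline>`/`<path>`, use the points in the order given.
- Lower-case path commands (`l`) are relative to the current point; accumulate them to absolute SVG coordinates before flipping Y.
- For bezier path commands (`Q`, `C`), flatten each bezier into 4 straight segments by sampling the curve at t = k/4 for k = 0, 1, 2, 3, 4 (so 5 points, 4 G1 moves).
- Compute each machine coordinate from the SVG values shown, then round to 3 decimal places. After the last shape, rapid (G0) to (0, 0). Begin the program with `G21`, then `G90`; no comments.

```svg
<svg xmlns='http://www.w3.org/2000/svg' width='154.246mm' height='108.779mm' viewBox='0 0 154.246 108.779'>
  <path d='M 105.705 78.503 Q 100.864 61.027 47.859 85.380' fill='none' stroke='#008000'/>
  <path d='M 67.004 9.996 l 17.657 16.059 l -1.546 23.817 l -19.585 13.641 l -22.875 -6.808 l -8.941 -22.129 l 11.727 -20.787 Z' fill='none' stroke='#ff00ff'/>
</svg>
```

G21
G90
G0 X105.705 Y30.276
M3 S884
G01 X100.274 Y36.400 F943
G01 X88.823 Y37.295
G01 X71.351 Y32.961
G01 X47.859 Y23.399
M5
G0 X67.004 Y98.783
M3 S382
G01 X84.661 Y82.724 F4887
G01 X83.115 Y58.907
G01 X63.530 Y45.266
G01 X40.655 Y52.074
G01 X31.714 Y74.203
G01 X43.441 Y94.990
G01 X67.004 Y98.783
M5
G0 X0.000 Y0.000

1 u = 1 mm; y_m = 108.779 − y.

[1] `<path>` quadratic bezier, #008000→cut S884 F943: (105.705,30.276) → (100.274,36.400) → (88.823,37.295) → (71.351,32.961) → (47.859,23.399)

[2] `<path>` regular polygon, #ff00ff→engrave S382 F4887: (67.004,98.783) → (84.661,82.724) → (83.115,58.907) → (63.530,45.266) → (40.655,52.074) → (31.714,74.203) → (43.441,94.990) → (67.004,98.783) (closed)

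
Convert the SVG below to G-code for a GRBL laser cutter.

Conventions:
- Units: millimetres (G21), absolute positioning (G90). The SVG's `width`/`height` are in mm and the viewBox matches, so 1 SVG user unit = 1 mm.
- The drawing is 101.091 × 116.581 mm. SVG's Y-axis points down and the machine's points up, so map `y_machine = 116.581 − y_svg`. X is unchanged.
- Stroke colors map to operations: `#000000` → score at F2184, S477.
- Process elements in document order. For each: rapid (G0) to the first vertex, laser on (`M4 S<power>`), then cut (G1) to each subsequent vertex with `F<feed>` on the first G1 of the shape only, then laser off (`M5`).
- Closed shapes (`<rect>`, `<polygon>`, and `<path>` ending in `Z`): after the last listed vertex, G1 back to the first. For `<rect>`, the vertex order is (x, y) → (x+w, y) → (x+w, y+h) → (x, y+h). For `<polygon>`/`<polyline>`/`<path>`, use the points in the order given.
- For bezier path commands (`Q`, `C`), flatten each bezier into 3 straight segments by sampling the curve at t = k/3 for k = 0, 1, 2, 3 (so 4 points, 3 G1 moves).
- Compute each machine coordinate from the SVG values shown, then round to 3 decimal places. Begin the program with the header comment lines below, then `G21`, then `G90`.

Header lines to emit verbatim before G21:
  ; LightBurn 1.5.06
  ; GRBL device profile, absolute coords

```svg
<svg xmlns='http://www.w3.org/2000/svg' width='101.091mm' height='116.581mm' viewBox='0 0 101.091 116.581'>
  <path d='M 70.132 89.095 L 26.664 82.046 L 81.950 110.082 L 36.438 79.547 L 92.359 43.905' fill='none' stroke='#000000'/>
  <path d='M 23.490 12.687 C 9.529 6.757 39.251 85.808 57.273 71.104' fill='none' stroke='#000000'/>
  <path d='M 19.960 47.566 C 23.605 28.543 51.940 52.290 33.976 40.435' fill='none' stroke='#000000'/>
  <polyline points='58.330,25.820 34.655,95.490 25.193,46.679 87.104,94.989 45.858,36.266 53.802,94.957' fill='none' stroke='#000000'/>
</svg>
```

Since the viewBox matches the mm dimensions, user units are millimetres directly. The only transform is the Y-flip y_m = 116.581 − y_svg.

Shape 1 is a open polyline drawn with `<path>`. Its stroke #000000 means score at S477, F2184. After flipping Y the toolpath is (70.132,27.486) → (26.664,34.535) → (81.950,6.499) → (36.438,37.034) → (92.359,72.676).

Shape 2 is a cubic bezier drawn with `<path>`. Its stroke #000000 means score at S477, F2184. After flipping Y the toolpath is (23.490,103.894) → (22.039,88.117) → (37.402,55.405) → (57.273,45.477).

Shape 3 is a cubic bezier drawn with `<path>`. Its stroke #000000 means score at S477, F2184. After flipping Y the toolpath is (19.960,69.015) → (29.206,76.684) → (39.136,73.256) → (33.976,76.146).

Shape 4 is a open polyline drawn with `<polyline>`. Its stroke #000000 means score at S477, F2184. After flipping Y the toolpath is (58.330,90.761) → (34.655,21.091) → (25.193,69.902) → (87.104,21.592) → (45.858,80.315) → (53.802,21.624).

; LightBurn 1.5.06
; GRBL device profile, absolute coords
G21
G90
G0 X70.132 Y27.486
M4 S477
G1 X26.664 Y34.535 F2184
G1 X81.950 Y6.499
G1 X36.438 Y37.034
G1 X92.359 Y72.676
M5
G0 X23.490 Y103.894
M4 S477
G1 X22.039 Y88.117 F2184
G1 X37.402 Y55.405
G1 X57.273 Y45.477
M5
G0 X19.960 Y69.015
M4 S477
G1 X29.206 Y76.684 F2184
G1 X39.136 Y73.256
G1 X33.976 Y76.146
M5
G0 X58.330 Y90.761
M4 S477
G1 X34.655 Y21.091 F2184
G1 X25.193 Y69.902
G1 X87.104 Y21.592
G1 X45.858 Y80.315
G1 X53.802 Y21.624
M5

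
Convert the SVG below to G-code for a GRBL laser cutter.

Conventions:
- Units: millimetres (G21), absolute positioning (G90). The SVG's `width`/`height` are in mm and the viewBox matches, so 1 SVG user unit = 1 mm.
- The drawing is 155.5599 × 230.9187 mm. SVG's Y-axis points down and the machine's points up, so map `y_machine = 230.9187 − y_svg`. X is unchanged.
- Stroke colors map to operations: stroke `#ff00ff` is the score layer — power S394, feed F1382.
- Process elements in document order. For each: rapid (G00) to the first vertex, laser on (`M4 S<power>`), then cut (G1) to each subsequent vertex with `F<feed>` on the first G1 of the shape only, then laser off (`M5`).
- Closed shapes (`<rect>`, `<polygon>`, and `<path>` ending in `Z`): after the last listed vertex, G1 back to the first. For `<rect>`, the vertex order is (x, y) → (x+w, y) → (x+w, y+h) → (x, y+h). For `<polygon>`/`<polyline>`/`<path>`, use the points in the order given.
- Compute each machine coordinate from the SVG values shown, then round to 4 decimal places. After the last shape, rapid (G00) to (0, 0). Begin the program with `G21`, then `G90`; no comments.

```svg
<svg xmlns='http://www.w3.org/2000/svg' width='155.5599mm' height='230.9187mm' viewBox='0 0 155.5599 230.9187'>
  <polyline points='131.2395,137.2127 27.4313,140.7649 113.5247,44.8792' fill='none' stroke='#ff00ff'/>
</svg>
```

G21
G90
G00 X131.2395 Y93.7060
M4 S394
G1 X27.4313 Y90.1538 F1382
G1 X113.5247 Y186.0395
M5
G00 X0.0000 Y0.0000

Since the viewBox matches the mm dimensions, user units are millimetres directly. The only transform is the Y-flip y_m = 230.9187 − y_svg.

Shape 1 is a open polyline drawn with `<polyline>`. Its stroke #ff00ff means score at S394, F1382. After flipping Y the toolpath is (131.2395,93.7060) → (27.4313,90.1538) → (113.5247,186.0395).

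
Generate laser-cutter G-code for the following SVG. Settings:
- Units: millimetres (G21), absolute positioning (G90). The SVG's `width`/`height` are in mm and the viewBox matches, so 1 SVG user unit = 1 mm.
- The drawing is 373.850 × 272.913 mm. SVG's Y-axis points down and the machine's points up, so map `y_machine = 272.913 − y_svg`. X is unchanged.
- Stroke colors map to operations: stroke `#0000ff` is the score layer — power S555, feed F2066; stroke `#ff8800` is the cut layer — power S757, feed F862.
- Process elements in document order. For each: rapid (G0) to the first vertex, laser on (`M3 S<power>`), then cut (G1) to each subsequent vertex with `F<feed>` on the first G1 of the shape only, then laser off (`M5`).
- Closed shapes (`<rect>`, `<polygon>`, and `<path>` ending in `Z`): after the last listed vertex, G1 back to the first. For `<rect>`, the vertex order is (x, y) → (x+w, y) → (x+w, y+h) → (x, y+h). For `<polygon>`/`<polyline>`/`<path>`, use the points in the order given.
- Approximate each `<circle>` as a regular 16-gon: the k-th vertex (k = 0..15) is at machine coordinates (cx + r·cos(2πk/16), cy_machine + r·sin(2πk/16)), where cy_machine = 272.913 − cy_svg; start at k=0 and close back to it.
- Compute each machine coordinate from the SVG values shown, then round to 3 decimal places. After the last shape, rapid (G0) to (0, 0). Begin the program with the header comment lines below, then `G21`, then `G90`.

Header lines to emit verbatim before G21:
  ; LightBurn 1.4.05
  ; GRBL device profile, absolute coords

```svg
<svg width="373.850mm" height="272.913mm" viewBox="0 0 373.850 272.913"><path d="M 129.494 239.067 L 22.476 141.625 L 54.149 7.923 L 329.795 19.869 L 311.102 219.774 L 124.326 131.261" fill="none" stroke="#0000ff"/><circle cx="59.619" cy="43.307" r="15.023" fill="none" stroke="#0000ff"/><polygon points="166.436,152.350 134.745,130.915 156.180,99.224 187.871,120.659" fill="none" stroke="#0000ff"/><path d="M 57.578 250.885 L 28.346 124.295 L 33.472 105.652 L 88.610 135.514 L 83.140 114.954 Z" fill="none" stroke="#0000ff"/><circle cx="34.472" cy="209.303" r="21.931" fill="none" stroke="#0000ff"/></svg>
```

; LightBurn 1.4.05
; GRBL device profile, absolute coords
G21
G90
G0 X129.494 Y33.846
M3 S555
G1 X22.476 Y131.288 F2066
G1 X54.149 Y264.990
G1 X329.795 Y253.044
G1 X311.102 Y53.139
G1 X124.326 Y141.652
M5
G0 X74.642 Y229.606
M3 S555
G1 X73.498 Y235.355 F2066
G1 X70.242 Y240.229
G1 X65.368 Y243.485
G1 X59.619 Y244.629
G1 X53.870 Y243.485
G1 X48.996 Y240.229
G1 X45.740 Y235.355
G1 X44.596 Y229.606
G1 X45.740 Y223.857
G1 X48.996 Y218.983
G1 X53.870 Y215.727
G1 X59.619 Y214.583
G1 X65.368 Y215.727
G1 X70.242 Y218.983
G1 X73.498 Y223.857
G1 X74.642 Y229.606
M5
G0 X166.436 Y120.563
M3 S555
G1 X134.745 Y141.998 F2066
G1 X156.180 Y173.689
G1 X187.871 Y152.254
G1 X166.436 Y120.563
M5
G0 X57.578 Y22.028
M3 S555
G1 X28.346 Y148.618 F2066
G1 X33.472 Y167.261
G1 X88.610 Y137.399
G1 X83.140 Y157.959
G1 X57.578 Y22.028
M5
G0 X56.403 Y63.610
M3 S555
G1 X54.734 Y72.003 F2066
G1 X49.980 Y79.118
G1 X42.865 Y83.872
G1 X34.472 Y85.541
G1 X26.079 Y83.872
G1 X18.964 Y79.118
G1 X14.210 Y72.003
G1 X12.541 Y63.610
G1 X14.210 Y55.217
G1 X18.964 Y48.102
G1 X26.079 Y43.348
G1 X34.472 Y41.679
G1 X42.865 Y43.348
G1 X49.980 Y48.102
G1 X54.734 Y55.217
G1 X56.403 Y63.610
M5
G0 X0.000 Y0.000

Since the viewBox matches the mm dimensions, user units are millimetres directly. The only transform is the Y-flip y_m = 272.913 − y_svg.

Shape 1 is a open polyline drawn with `<path>`. Its stroke #0000ff means score at S555, F2066. After flipping Y the toolpath is (129.494,33.846) → (22.476,131.288) → (54.149,264.990) → (329.795,253.044) → (311.102,53.139) → (124.326,141.652).

Shape 2 is a circle drawn with `<circle>`. Its stroke #0000ff means score at S555, F2066. After flipping Y the toolpath is (74.642,229.606) → (73.498,235.355) → (70.242,240.229) → (65.368,243.485) → (59.619,244.629) → (53.870,243.485) → (48.996,240.229) → (45.740,235.355) → (44.596,229.606) → (45.740,223.857) → (48.996,218.983) → (53.870,215.727) → (59.619,214.583) → (65.368,215.727) → (70.242,218.983) → (73.498,223.857) → (74.642,229.606), returning to the start.

Shape 3 is a regular polygon drawn with `<polygon>`. Its stroke #0000ff means score at S555, F2066. After flipping Y the toolpath is (166.436,120.563) → (134.745,141.998) → (156.180,173.689) → (187.871,152.254) → (166.436,120.563), returning to the start.

Shape 4 is a closed polygon drawn with `<path>`. Its stroke #0000ff means score at S555, F2066. After flipping Y the toolpath is (57.578,22.028) → (28.346,148.618) → (33.472,167.261) → (88.610,137.399) → (83.140,157.959) → (57.578,22.028), returning to the start.

Shape 5 is a circle drawn with `<circle>`. Its stroke #0000ff means score at S555, F2066. After flipping Y the toolpath is (56.403,63.610) → (54.734,72.003) → (49.980,79.118) → (42.865,83.872) → (34.472,85.541) → (26.079,83.872) → (18.964,79.118) → (14.210,72.003) → (12.541,63.610) → (14.210,55.217) → (18.964,48.102) → (26.079,43.348) → (34.472,41.679) → (42.865,43.348) → (49.980,48.102) → (54.734,55.217) → (56.403,63.610), returning to the start.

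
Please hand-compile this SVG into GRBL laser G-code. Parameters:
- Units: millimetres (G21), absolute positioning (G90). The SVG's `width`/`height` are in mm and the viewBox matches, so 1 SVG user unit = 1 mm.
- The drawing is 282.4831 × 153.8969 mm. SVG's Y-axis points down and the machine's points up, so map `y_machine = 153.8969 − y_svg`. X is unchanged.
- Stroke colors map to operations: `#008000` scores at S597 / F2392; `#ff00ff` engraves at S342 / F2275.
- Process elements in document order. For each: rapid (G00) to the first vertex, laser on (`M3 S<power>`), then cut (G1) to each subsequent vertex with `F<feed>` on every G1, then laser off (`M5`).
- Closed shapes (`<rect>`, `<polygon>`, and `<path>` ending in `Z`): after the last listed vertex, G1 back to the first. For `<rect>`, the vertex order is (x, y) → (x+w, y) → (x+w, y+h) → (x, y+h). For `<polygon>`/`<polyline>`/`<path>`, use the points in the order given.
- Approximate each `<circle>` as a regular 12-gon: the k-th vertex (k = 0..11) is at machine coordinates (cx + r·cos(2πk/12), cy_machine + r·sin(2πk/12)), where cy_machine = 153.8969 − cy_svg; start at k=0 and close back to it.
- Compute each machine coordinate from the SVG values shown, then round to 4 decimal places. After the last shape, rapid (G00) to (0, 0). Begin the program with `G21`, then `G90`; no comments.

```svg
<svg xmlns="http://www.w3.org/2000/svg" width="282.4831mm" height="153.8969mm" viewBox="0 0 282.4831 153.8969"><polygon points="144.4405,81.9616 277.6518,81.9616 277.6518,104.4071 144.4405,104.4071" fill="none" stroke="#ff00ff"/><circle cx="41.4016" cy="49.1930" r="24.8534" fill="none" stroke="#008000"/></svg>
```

viewBox `0 0 282.4831 153.8969` with mm width/height → 1 unit = 1 mm. Flip: y_m = 153.8969 − y_svg.

**Shape 1** — `<polygon>` rectangle, stroke `#ff00ff` → engrave (S342, F2275). Machine vertices: (144.4405,71.9353) → (277.6518,71.9353) → (277.6518,49.4898) → (144.4405,49.4898) → (144.4405,71.9353). Closed: final G1 returns to the first vertex.

**Shape 2** — `<circle>` circle, stroke `#008000` → score (S597, F2392). Machine vertices: (66.2550,104.7039) → (62.9253,117.1306) → (53.8283,126.2276) → (41.4016,129.5573) → (28.9749,126.2276) → (19.8779,117.1306) → (16.5482,104.7039) → (19.8779,92.2772) → (28.9749,83.1802) → (41.4016,79.8505) → (53.8283,83.1802) → (62.9253,92.2772) → (66.2550,104.7039). Closed: final G1 returns to the first vertex.

G21
G90
G00 X144.4405 Y71.9353
M3 S342
G1 X277.6518 Y71.9353 F2275
G1 X277.6518 Y49.4898 F2275
G1 X144.4405 Y49.4898 F2275
G1 X144.4405 Y71.9353 F2275
M5
G00 X66.2550 Y104.7039
M3 S597
G1 X62.9253 Y117.1306 F2392
G1 X53.8283 Y126.2276 F2392
G1 X41.4016 Y129.5573 F2392
G1 X28.9749 Y126.2276 F2392
G1 X19.8779 Y117.1306 F2392
G1 X16.5482 Y104.7039 F2392
G1 X19.8779 Y92.2772 F2392
G1 X28.9749 Y83.1802 F2392
G1 X41.4016 Y79.8505 F2392
G1 X53.8283 Y83.1802 F2392
G1 X62.9253 Y92.2772 F2392
G1 X66.2550 Y104.7039 F2392
M5
G00 X0.0000 Y0.0000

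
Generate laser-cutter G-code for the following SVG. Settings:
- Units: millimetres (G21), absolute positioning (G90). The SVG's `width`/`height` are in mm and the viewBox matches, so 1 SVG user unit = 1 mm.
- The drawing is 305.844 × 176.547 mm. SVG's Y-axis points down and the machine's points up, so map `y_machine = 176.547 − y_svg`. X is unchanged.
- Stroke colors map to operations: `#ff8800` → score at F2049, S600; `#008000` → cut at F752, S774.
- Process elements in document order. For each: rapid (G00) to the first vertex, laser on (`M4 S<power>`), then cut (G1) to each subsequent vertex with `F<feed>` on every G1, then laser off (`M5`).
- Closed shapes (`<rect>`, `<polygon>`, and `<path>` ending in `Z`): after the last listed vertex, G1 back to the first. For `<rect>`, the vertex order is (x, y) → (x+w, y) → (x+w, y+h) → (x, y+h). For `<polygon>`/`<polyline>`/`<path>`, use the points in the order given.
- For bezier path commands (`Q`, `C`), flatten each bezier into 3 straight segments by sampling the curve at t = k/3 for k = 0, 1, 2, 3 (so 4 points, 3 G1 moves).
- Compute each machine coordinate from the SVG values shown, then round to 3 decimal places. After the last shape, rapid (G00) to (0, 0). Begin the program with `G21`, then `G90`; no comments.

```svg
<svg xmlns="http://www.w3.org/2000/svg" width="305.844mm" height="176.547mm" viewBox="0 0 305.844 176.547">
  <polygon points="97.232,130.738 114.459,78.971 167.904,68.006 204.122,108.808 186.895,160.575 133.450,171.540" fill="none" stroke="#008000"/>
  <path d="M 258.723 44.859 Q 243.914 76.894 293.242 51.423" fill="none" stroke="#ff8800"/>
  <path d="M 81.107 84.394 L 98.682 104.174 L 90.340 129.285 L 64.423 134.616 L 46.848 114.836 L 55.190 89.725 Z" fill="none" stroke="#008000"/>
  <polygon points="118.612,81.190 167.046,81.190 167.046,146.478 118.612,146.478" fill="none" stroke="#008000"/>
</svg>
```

viewBox `0 0 305.844 176.547` with mm width/height → 1 unit = 1 mm. Flip: y_m = 176.547 − y_svg.

**Shape 1** — `<polygon>` regular polygon, stroke `#008000` → cut (S774, F752). Machine vertices: (97.232,45.809) → (114.459,97.576) → (167.904,108.541) → (204.122,67.739) → (186.895,15.972) → (133.450,5.007) → (97.232,45.809). Closed: final G1 returns to the first vertex.

**Shape 2** — `<path>` quadratic bezier, stroke `#ff8800` → score (S600, F2049). Control points (SVG): P0=(258.723,44.859), P1=(243.914,76.894), P2=(293.242,51.423); sampled at t=k/3. Machine vertices: (258.723,131.688) → (255.977,116.721) → (267.483,114.533) → (293.242,125.124). Open path.

**Shape 3** — `<path>` regular polygon, stroke `#008000` → cut (S774, F752). Machine vertices: (81.107,92.153) → (98.682,72.373) → (90.340,47.262) → (64.423,41.931) → (46.848,61.711) → (55.190,86.822) → (81.107,92.153). Closed: final G1 returns to the first vertex.

**Shape 4** — `<polygon>` rectangle, stroke `#008000` → cut (S774, F752). Machine vertices: (118.612,95.357) → (167.046,95.357) → (167.046,30.069) → (118.612,30.069) → (118.612,95.357). Closed: final G1 returns to the first vertex.

G21
G90
G00 X97.232 Y45.809
M4 S774
G1 X114.459 Y97.576 F752
G1 X167.904 Y108.541 F752
G1 X204.122 Y67.739 F752
G1 X186.895 Y15.972 F752
G1 X133.450 Y5.007 F752
G1 X97.232 Y45.809 F752
M5
G00 X258.723 Y131.688
M4 S600
G1 X255.977 Y116.721 F2049
G1 X267.483 Y114.533 F2049
G1 X293.242 Y125.124 F2049
M5
G00 X81.107 Y92.153
M4 S774
G1 X98.682 Y72.373 F752
G1 X90.340 Y47.262 F752
G1 X64.423 Y41.931 F752
G1 X46.848 Y61.711 F752
G1 X55.190 Y86.822 F752
G1 X81.107 Y92.153 F752
M5
G00 X118.612 Y95.357
M4 S774
G1 X167.046 Y95.357 F752
G1 X167.046 Y30.069 F752
G1 X118.612 Y30.069 F752
G1 X118.612 Y95.357 F752
M5
G00 X0.000 Y0.000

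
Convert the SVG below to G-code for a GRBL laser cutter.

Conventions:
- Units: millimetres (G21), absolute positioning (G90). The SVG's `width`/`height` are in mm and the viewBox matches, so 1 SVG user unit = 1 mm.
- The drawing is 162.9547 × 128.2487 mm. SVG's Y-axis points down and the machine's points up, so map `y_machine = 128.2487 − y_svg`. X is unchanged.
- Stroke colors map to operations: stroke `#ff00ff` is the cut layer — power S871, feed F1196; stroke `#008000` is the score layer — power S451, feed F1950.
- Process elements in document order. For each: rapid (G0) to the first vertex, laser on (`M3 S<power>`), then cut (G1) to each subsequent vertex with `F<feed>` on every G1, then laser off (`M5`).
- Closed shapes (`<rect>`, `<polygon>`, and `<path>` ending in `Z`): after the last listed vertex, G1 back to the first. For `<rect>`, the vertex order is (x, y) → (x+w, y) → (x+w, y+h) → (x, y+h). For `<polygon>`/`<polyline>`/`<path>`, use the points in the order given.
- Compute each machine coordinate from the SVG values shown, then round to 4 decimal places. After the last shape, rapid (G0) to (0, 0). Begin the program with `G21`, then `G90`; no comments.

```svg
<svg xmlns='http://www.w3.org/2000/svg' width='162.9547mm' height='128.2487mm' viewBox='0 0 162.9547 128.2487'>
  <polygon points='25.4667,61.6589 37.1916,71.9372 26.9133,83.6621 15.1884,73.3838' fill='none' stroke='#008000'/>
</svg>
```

G21
G90
G0 X25.4667 Y66.5898
M3 S451
G1 X37.1916 Y56.3115 F1950
G1 X26.9133 Y44.5866 F1950
G1 X15.1884 Y54.8649 F1950
G1 X25.4667 Y66.5898 F1950
M5
G0 X0.0000 Y0.0000

Since the viewBox matches the mm dimensions, user units are millimetres directly. The only transform is the Y-flip y_m = 128.2487 − y_svg.

Shape 1 is a regular polygon drawn with `<polygon>`. Its stroke #008000 means score at S451, F1950. After flipping Y the toolpath is (25.4667,66.5898) → (37.1916,56.3115) → (26.9133,44.5866) → (15.1884,54.8649) → (25.4667,66.5898), returning to the start.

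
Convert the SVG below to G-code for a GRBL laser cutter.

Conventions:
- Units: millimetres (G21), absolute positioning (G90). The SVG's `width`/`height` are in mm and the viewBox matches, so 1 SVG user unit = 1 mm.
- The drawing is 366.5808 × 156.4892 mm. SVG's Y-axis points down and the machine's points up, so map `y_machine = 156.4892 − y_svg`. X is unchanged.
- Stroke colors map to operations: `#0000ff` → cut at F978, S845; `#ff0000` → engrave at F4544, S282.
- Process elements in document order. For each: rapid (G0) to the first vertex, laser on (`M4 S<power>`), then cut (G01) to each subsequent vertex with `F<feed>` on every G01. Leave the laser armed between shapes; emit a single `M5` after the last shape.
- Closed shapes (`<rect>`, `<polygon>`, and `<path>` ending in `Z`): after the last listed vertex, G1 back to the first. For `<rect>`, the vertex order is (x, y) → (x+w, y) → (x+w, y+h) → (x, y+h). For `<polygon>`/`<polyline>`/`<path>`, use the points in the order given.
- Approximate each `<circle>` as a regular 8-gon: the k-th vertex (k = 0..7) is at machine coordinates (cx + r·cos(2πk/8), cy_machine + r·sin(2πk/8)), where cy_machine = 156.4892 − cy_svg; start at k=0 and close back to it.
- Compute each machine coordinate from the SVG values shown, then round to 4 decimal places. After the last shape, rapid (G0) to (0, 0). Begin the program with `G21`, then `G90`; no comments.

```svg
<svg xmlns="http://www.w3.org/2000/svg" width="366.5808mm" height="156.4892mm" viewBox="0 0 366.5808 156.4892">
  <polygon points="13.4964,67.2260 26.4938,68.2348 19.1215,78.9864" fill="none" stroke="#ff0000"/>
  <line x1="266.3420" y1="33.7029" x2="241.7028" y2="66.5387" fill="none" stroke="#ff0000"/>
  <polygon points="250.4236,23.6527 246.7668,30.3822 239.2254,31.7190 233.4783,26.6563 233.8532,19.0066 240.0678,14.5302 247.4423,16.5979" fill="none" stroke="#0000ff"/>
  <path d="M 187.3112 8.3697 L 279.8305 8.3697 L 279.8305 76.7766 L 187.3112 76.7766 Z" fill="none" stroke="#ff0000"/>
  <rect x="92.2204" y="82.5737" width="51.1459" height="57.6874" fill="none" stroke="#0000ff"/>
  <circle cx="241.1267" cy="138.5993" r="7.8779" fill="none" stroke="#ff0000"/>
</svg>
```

G21
G90
G0 X13.4964 Y89.2632
M4 S282
G01 X26.4938 Y88.2544 F4544
G01 X19.1215 Y77.5028 F4544
G01 X13.4964 Y89.2632 F4544
G0 X266.3420 Y122.7863
M4 S282
G01 X241.7028 Y89.9505 F4544
G0 X250.4236 Y132.8365
M4 S845
G01 X246.7668 Y126.1070 F978
G01 X239.2254 Y124.7702 F978
G01 X233.4783 Y129.8329 F978
G01 X233.8532 Y137.4826 F978
G01 X240.0678 Y141.9590 F978
G01 X247.4423 Y139.8913 F978
G01 X250.4236 Y132.8365 F978
G0 X187.3112 Y148.1195
M4 S282
G01 X279.8305 Y148.1195 F4544
G01 X279.8305 Y79.7126 F4544
G01 X187.3112 Y79.7126 F4544
G01 X187.3112 Y148.1195 F4544
G0 X92.2204 Y73.9155
M4 S845
G01 X143.3663 Y73.9155 F978
G01 X143.3663 Y16.2281 F978
G01 X92.2204 Y16.2281 F978
G01 X92.2204 Y73.9155 F978
G0 X249.0046 Y17.8899
M4 S282
G01 X246.6972 Y23.4604 F4544
G01 X241.1267 Y25.7678 F4544
G01 X235.5562 Y23.4604 F4544
G01 X233.2488 Y17.8899 F4544
G01 X235.5562 Y12.3194 F4544
G01 X241.1267 Y10.0120 F4544
G01 X246.6972 Y12.3194 F4544
G01 X249.0046 Y17.8899 F4544
M5
G0 X0.0000 Y0.0000

Since the viewBox matches the mm dimensions, user units are millimetres directly. The only transform is the Y-flip y_m = 156.4892 − y_svg.

Shape 1 is a regular polygon drawn with `<polygon>`. Its stroke #ff0000 means engrave at S282, F4544. After flipping Y the toolpath is (13.4964,89.2632) → (26.4938,88.2544) → (19.1215,77.5028) → (13.4964,89.2632), returning to the start.

Shape 2 is a line segment drawn with `<line>`. Its stroke #ff0000 means engrave at S282, F4544. After flipping Y the toolpath is (266.3420,122.7863) → (241.7028,89.9505).

Shape 3 is a regular polygon drawn with `<polygon>`. Its stroke #0000ff means cut at S845, F978. After flipping Y the toolpath is (250.4236,132.8365) → (246.7668,126.1070) → (239.2254,124.7702) → (233.4783,129.8329) → (233.8532,137.4826) → (240.0678,141.9590) → (247.4423,139.8913) → (250.4236,132.8365), returning to the start.

Shape 4 is a rectangle drawn with `<path>`. Its stroke #ff0000 means engrave at S282, F4544. After flipping Y the toolpath is (187.3112,148.1195) → (279.8305,148.1195) → (279.8305,79.7126) → (187.3112,79.7126) → (187.3112,148.1195), returning to the start.

Shape 5 is a rectangle drawn with `<rect>`. Its stroke #0000ff means cut at S845, F978. After flipping Y the toolpath is (92.2204,73.9155) → (143.3663,73.9155) → (143.3663,16.2281) → (92.2204,16.2281) → (92.2204,73.9155), returning to the start.

Shape 6 is a circle drawn with `<circle>`. Its stroke #ff0000 means engrave at S282, F4544. After flipping Y the toolpath is (249.0046,17.8899) → (246.6972,23.4604) → (241.1267,25.7678) → (235.5562,23.4604) → (233.2488,17.8899) → (235.5562,12.3194) → (241.1267,10.0120) → (246.6972,12.3194) → (249.0046,17.8899), returning to the start.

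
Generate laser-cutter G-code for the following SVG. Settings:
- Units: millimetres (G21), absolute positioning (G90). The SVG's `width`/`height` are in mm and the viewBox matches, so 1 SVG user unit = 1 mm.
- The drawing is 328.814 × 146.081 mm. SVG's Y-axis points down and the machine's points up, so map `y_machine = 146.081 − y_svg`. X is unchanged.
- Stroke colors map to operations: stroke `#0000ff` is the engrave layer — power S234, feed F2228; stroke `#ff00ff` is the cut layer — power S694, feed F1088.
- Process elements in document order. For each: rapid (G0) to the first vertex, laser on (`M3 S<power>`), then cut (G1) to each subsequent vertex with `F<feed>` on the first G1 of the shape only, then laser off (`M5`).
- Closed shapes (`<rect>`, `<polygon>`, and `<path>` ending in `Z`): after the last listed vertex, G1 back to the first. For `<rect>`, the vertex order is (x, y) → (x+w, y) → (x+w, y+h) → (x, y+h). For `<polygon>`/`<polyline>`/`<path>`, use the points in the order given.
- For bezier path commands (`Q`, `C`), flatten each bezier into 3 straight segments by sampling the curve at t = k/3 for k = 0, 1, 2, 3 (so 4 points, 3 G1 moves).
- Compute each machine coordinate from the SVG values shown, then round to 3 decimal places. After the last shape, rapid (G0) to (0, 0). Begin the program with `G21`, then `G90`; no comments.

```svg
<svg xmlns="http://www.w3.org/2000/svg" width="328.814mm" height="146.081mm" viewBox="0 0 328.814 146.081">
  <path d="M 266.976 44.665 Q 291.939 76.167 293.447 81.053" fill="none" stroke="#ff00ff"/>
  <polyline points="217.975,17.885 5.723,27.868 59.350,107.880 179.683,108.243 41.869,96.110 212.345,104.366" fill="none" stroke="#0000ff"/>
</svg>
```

viewBox `0 0 328.814 146.081` with mm width/height → 1 unit = 1 mm. Flip: y_m = 146.081 − y_svg.

**Shape 1** — `<path>` quadratic bezier, stroke `#ff00ff` → cut (S694, F1088). Control points (SVG): P0=(266.976,44.665), P1=(291.939,76.167), P2=(293.447,81.053); sampled at t=k/3. Machine vertices: (266.976,101.416) → (281.012,83.372) → (289.836,71.243) → (293.447,65.028). Open path.

**Shape 2** — `<polyline>` open polyline, stroke `#0000ff` → engrave (S234, F2228). Machine vertices: (217.975,128.196) → (5.723,118.213) → (59.350,38.201) → (179.683,37.838) → (41.869,49.971) → (212.345,41.715). Open path.

G21
G90
G0 X266.976 Y101.416
M3 S694
G1 X281.012 Y83.372 F1088
G1 X289.836 Y71.243
G1 X293.447 Y65.028
M5
G0 X217.975 Y128.196
M3 S234
G1 X5.723 Y118.213 F2228
G1 X59.350 Y38.201
G1 X179.683 Y37.838
G1 X41.869 Y49.971
G1 X212.345 Y41.715
M5
G0 X0.000 Y0.000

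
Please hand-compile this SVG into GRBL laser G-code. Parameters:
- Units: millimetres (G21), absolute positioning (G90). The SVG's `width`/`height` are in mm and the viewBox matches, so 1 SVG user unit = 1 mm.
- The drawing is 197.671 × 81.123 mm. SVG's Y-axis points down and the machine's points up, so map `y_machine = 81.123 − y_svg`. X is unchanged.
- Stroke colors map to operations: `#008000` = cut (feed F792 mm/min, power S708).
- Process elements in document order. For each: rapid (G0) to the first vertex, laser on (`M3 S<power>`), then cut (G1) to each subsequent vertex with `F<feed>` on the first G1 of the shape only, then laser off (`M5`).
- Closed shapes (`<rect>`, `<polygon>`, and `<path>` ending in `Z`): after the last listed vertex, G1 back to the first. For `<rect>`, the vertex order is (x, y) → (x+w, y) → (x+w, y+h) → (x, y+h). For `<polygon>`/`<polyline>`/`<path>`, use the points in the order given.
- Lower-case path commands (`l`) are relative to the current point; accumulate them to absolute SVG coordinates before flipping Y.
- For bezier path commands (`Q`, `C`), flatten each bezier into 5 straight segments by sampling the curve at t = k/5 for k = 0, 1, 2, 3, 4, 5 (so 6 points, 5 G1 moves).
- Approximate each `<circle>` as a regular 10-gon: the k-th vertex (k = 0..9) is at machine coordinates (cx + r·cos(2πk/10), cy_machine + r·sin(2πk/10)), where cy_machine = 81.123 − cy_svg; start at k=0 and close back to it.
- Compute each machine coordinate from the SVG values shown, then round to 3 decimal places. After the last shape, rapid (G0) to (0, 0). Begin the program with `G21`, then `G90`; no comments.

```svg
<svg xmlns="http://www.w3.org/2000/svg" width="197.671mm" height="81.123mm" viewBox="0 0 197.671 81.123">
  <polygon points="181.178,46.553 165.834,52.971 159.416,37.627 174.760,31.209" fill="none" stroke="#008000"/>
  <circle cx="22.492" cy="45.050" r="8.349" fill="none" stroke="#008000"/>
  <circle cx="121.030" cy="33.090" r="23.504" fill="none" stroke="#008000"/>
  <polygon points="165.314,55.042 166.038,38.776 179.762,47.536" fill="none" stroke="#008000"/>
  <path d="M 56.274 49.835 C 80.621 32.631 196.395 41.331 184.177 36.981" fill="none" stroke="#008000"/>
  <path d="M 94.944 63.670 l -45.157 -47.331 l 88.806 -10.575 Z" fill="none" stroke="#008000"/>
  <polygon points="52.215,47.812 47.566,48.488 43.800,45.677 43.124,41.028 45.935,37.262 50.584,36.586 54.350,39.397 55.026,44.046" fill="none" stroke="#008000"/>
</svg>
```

viewBox `0 0 197.671 81.123` with mm width/height → 1 unit = 1 mm. Flip: y_m = 81.123 − y_svg.

**Shape 1** — `<polygon>` regular polygon, stroke `#008000` → cut (S708, F792). Machine vertices: (181.178,34.570) → (165.834,28.152) → (159.416,43.496) → (174.760,49.914) → (181.178,34.570). Closed: final G1 returns to the first vertex.

**Shape 2** — `<circle>` circle, stroke `#008000` → cut (S708, F792). Machine vertices: (30.841,36.073) → (29.246,40.980) → (25.072,44.013) → (19.912,44.013) → (15.738,40.980) → (14.143,36.073) → (15.738,31.166) → (19.912,28.133) → (25.072,28.133) → (29.246,31.166) → (30.841,36.073). Closed: final G1 returns to the first vertex.

**Shape 3** — `<circle>` circle, stroke `#008000` → cut (S708, F792). Machine vertices: (144.534,48.033) → (140.045,61.848) → (128.293,70.387) → (113.767,70.387) → (102.015,61.848) → (97.526,48.033) → (102.015,34.218) → (113.767,25.679) → (128.293,25.679) → (140.045,34.218) → (144.534,48.033). Closed: final G1 returns to the first vertex.

**Shape 4** — `<polygon>` regular polygon, stroke `#008000` → cut (S708, F792). Machine vertices: (165.314,26.081) → (166.038,42.347) → (179.762,33.587) → (165.314,26.081). Closed: final G1 returns to the first vertex.

**Shape 5** — `<path>` cubic bezier, stroke `#008000` → cut (S708, F792). Control points (SVG): P0=(56.274,49.835), P1=(80.621,32.631), P2=(196.395,41.331), P3=(184.177,36.981); sampled at t=k/5. Machine vertices: (56.274,31.288) → (80.098,38.814) → (115.333,41.992) → (151.445,42.693) → (177.904,42.786) → (184.177,44.142). Open path.

**Shape 6** — `<path>` closed polygon, stroke `#008000` → cut (S708, F792). Machine vertices: (94.944,17.453) → (49.787,64.784) → (138.593,75.359) → (94.944,17.453). Closed: final G1 returns to the first vertex.

**Shape 7** — `<polygon>` regular polygon, stroke `#008000` → cut (S708, F792). Machine vertices: (52.215,33.311) → (47.566,32.635) → (43.800,35.446) → (43.124,40.095) → (45.935,43.861) → (50.584,44.537) → (54.350,41.726) → (55.026,37.077) → (52.215,33.311). Closed: final G1 returns to the first vertex.

G21
G90
G0 X181.178 Y34.570
M3 S708
G1 X165.834 Y28.152 F792
G1 X159.416 Y43.496
G1 X174.760 Y49.914
G1 X181.178 Y34.570
M5
G0 X30.841 Y36.073
M3 S708
G1 X29.246 Y40.980 F792
G1 X25.072 Y44.013
G1 X19.912 Y44.013
G1 X15.738 Y40.980
G1 X14.143 Y36.073
G1 X15.738 Y31.166
G1 X19.912 Y28.133
G1 X25.072 Y28.133
G1 X29.246 Y31.166
G1 X30.841 Y36.073
M5
G0 X144.534 Y48.033
M3 S708
G1 X140.045 Y61.848 F792
G1 X128.293 Y70.387
G1 X113.767 Y70.387
G1 X102.015 Y61.848
G1 X97.526 Y48.033
G1 X102.015 Y34.218
G1 X113.767 Y25.679
G1 X128.293 Y25.679
G1 X140.045 Y34.218
G1 X144.534 Y48.033
M5
G0 X165.314 Y26.081
M3 S708
G1 X166.038 Y42.347 F792
G1 X179.762 Y33.587
G1 X165.314 Y26.081
M5
G0 X56.274 Y31.288
M3 S708
G1 X80.098 Y38.814 F792
G1 X115.333 Y41.992
G1 X151.445 Y42.693
G1 X177.904 Y42.786
G1 X184.177 Y44.142
M5
G0 X94.944 Y17.453
M3 S708
G1 X49.787 Y64.784 F792
G1 X138.593 Y75.359
G1 X94.944 Y17.453
M5
G0 X52.215 Y33.311
M3 S708
G1 X47.566 Y32.635 F792
G1 X43.800 Y35.446
G1 X43.124 Y40.095
G1 X45.935 Y43.861
G1 X50.584 Y44.537
G1 X54.350 Y41.726
G1 X55.026 Y37.077
G1 X52.215 Y33.311
M5
G0 X0.000 Y0.000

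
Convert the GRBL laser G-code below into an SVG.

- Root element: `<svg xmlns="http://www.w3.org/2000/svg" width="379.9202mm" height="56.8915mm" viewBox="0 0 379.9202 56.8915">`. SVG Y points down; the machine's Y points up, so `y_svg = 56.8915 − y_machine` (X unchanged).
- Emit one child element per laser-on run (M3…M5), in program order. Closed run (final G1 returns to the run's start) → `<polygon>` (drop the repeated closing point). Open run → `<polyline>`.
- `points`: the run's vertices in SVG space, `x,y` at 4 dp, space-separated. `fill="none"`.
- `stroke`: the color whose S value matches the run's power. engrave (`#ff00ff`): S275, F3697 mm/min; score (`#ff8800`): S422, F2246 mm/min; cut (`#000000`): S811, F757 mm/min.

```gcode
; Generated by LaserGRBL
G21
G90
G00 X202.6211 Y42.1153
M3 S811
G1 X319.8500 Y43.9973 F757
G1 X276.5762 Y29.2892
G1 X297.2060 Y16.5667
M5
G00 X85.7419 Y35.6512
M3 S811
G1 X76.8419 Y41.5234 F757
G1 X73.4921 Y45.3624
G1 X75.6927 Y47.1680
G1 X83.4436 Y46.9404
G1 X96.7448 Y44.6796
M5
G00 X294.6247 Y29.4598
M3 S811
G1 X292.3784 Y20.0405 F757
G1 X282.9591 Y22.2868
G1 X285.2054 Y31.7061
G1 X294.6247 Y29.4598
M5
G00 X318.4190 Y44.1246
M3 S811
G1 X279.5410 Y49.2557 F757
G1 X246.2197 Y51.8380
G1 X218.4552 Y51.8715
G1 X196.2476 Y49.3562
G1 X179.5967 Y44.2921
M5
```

y_svg = 56.8915 − y_m. Every run uses S811, so all elements get stroke `#000000` (cut).

[1] open run; points: 202.6211,14.7762 319.8500,12.8942 276.5762,27.6023 297.2060,40.3248

[2] open run; points: 85.7419,21.2403 76.8419,15.3681 73.4921,11.5291 75.6927,9.7235 83.4436,9.9511 96.7448,12.2119

[3] closed run; points: 294.6247,27.4317 292.3784,36.8510 282.9591,34.6047 285.2054,25.1854

[4] open run; points: 318.4190,12.7669 279.5410,7.6358 246.2197,5.0535 218.4552,5.0200 196.2476,7.5353 179.5967,12.5994

<svg xmlns="http://www.w3.org/2000/svg" width="379.9202mm" height="56.8915mm" viewBox="0 0 379.9202 56.8915">
  <polyline points="202.6211,14.7762 319.8500,12.8942 276.5762,27.6023 297.2060,40.3248" fill="none" stroke="#000000"/>
  <polyline points="85.7419,21.2403 76.8419,15.3681 73.4921,11.5291 75.6927,9.7235 83.4436,9.9511 96.7448,12.2119" fill="none" stroke="#000000"/>
  <polygon points="294.6247,27.4317 292.3784,36.8510 282.9591,34.6047 285.2054,25.1854" fill="none" stroke="#000000"/>
  <polyline points="318.4190,12.7669 279.5410,7.6358 246.2197,5.0535 218.4552,5.0200 196.2476,7.5353 179.5967,12.5994" fill="none" stroke="#000000"/>
</svg>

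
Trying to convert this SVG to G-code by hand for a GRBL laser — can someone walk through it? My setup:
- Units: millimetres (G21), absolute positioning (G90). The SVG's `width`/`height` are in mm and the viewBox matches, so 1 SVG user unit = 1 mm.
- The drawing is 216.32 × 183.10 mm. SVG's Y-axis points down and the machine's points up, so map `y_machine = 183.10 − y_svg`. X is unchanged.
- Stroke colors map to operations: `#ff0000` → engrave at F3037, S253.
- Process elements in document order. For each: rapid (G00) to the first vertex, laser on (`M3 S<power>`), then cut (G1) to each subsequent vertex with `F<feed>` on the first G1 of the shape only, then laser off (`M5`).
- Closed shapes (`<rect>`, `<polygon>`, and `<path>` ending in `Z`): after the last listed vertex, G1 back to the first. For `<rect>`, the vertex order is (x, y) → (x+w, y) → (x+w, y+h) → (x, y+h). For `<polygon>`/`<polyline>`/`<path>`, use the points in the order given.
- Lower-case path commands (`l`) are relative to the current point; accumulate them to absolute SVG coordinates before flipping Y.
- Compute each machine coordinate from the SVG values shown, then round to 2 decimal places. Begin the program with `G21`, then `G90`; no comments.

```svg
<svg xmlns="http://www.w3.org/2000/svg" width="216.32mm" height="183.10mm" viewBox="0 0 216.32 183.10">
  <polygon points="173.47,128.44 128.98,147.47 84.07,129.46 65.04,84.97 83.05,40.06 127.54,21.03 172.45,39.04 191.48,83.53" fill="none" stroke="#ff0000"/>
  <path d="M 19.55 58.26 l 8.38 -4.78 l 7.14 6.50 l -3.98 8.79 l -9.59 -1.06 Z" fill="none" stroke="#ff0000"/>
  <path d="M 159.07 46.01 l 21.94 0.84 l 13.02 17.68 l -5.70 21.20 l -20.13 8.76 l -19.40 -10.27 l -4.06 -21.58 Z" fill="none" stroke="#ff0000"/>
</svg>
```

G21
G90
G00 X173.47 Y54.66
M3 S253
G1 X128.98 Y35.63 F3037
G1 X84.07 Y53.64
G1 X65.04 Y98.13
G1 X83.05 Y143.04
G1 X127.54 Y162.07
G1 X172.45 Y144.06
G1 X191.48 Y99.57
G1 X173.47 Y54.66
M5
G00 X19.55 Y124.84
M3 S253
G1 X27.93 Y129.62 F3037
G1 X35.07 Y123.12
G1 X31.09 Y114.33
G1 X21.50 Y115.39
G1 X19.55 Y124.84
M5
G00 X159.07 Y137.09
M3 S253
G1 X181.01 Y136.25 F3037
G1 X194.03 Y118.57
G1 X188.33 Y97.37
G1 X168.20 Y88.61
G1 X148.80 Y98.88
G1 X144.74 Y120.46
G1 X159.07 Y137.09
M5

viewBox `0 0 216.32 183.10` with mm width/height → 1 unit = 1 mm. Flip: y_m = 183.10 − y_svg.

**Shape 1** — `<polygon>` regular polygon, stroke `#ff0000` → engrave (S253, F3037). Machine vertices: (173.47,54.66) → (128.98,35.63) → (84.07,53.64) → (65.04,98.13) → (83.05,143.04) → (127.54,162.07) → (172.45,144.06) → (191.48,99.57) → (173.47,54.66). Closed: final G1 returns to the first vertex.

**Shape 2** — `<path>` regular polygon, stroke `#ff0000` → engrave (S253, F3037). Machine vertices: (19.55,124.84) → (27.93,129.62) → (35.07,123.12) → (31.09,114.33) → (21.50,115.39) → (19.55,124.84). Closed: final G1 returns to the first vertex.

**Shape 3** — `<path>` regular polygon, stroke `#ff0000` → engrave (S253, F3037). Machine vertices: (159.07,137.09) → (181.01,136.25) → (194.03,118.57) → (188.33,97.37) → (168.20,88.61) → (148.80,98.88) → (144.74,120.46) → (159.07,137.09). Closed: final G1 returns to the first vertex.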